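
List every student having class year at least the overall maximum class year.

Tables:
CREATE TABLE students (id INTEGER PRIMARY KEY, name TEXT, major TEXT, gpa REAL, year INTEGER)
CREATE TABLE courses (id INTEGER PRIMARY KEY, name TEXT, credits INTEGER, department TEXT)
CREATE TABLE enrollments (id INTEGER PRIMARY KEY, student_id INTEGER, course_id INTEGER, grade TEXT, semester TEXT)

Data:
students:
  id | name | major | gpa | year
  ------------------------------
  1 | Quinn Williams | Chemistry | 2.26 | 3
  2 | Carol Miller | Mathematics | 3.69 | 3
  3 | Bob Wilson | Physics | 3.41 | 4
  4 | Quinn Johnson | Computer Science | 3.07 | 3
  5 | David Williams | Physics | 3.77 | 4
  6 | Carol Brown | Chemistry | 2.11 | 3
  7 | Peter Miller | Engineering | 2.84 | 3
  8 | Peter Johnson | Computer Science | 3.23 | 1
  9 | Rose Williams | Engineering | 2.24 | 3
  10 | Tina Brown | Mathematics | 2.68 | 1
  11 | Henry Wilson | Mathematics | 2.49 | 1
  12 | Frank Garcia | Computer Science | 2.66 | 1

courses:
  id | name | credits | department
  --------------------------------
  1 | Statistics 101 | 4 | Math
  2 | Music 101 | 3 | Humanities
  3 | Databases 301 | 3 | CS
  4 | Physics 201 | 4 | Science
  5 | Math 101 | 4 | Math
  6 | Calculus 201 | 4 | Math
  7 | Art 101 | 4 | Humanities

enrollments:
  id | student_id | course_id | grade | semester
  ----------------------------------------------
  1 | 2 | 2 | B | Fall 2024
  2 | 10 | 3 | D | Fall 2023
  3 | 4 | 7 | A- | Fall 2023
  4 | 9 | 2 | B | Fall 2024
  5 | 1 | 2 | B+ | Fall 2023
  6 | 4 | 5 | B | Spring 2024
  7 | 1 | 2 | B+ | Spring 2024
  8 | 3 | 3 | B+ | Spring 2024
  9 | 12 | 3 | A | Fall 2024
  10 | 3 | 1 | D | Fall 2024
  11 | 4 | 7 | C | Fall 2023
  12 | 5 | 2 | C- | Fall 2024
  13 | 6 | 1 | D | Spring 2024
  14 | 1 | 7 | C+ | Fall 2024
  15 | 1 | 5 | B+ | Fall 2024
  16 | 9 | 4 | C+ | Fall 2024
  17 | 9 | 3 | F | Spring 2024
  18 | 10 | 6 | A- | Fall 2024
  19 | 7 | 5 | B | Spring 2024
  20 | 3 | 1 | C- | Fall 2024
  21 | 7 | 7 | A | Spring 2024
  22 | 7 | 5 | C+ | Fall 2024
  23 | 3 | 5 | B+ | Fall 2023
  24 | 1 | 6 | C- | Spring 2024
SELECT name, year FROM students WHERE year >= (SELECT MAX(year) FROM students)

Execution result:
name | year
Bob Wilson | 4
David Williams | 4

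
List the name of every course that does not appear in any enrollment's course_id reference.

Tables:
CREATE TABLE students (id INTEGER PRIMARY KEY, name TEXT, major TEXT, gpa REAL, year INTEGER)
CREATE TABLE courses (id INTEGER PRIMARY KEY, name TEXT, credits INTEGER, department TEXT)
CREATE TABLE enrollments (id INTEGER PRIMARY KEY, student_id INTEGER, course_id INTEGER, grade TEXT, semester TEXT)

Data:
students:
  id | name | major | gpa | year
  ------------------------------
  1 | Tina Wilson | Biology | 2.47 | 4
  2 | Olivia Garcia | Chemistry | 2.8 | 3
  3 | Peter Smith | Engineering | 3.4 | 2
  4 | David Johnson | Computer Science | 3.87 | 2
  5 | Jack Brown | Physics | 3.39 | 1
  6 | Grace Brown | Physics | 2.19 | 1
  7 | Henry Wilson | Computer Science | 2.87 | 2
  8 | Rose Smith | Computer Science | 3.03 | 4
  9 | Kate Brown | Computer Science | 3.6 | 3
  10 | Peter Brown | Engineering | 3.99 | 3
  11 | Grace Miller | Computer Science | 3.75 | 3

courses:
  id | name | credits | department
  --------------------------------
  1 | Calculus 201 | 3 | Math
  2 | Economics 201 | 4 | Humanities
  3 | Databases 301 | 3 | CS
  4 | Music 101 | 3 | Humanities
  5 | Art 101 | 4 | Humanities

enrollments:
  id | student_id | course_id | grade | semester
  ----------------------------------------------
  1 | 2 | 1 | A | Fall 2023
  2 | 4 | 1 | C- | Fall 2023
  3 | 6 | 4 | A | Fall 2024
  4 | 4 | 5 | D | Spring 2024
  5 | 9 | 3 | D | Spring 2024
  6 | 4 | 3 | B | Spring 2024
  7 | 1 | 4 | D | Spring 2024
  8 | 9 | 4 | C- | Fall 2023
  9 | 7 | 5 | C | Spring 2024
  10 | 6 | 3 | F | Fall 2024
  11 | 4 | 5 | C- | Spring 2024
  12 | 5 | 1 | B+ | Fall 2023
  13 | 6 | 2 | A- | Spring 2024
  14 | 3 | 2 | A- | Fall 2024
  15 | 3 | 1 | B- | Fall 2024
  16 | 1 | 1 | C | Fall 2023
SELECT p.name FROM courses p LEFT JOIN enrollments c ON c.course_id = p.id WHERE c.id IS NULL

Execution result:
(no rows)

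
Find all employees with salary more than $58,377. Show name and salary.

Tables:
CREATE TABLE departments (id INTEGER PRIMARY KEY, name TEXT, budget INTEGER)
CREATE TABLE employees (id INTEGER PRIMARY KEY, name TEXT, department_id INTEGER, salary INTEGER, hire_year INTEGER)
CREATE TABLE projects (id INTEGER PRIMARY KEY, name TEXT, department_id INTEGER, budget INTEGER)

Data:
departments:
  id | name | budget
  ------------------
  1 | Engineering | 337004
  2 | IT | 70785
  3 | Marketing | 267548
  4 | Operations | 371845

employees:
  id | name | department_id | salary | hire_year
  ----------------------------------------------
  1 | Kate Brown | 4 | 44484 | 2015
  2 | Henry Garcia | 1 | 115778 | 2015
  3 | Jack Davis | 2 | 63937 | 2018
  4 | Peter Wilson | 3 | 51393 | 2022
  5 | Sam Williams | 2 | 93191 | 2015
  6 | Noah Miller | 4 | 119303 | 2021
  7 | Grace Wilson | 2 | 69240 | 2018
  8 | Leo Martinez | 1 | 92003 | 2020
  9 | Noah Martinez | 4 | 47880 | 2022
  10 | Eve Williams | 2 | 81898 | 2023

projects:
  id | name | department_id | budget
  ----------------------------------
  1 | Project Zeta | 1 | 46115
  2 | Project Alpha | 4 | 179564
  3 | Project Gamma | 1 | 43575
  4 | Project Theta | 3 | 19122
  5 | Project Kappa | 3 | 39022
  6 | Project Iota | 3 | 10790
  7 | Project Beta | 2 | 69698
SELECT name, salary FROM employees WHERE salary > 58377

Execution result:
name | salary
Henry Garcia | 115778
Jack Davis | 63937
Sam Williams | 93191
Noah Miller | 119303
Grace Wilson | 69240
Leo Martinez | 92003
Eve Williams | 81898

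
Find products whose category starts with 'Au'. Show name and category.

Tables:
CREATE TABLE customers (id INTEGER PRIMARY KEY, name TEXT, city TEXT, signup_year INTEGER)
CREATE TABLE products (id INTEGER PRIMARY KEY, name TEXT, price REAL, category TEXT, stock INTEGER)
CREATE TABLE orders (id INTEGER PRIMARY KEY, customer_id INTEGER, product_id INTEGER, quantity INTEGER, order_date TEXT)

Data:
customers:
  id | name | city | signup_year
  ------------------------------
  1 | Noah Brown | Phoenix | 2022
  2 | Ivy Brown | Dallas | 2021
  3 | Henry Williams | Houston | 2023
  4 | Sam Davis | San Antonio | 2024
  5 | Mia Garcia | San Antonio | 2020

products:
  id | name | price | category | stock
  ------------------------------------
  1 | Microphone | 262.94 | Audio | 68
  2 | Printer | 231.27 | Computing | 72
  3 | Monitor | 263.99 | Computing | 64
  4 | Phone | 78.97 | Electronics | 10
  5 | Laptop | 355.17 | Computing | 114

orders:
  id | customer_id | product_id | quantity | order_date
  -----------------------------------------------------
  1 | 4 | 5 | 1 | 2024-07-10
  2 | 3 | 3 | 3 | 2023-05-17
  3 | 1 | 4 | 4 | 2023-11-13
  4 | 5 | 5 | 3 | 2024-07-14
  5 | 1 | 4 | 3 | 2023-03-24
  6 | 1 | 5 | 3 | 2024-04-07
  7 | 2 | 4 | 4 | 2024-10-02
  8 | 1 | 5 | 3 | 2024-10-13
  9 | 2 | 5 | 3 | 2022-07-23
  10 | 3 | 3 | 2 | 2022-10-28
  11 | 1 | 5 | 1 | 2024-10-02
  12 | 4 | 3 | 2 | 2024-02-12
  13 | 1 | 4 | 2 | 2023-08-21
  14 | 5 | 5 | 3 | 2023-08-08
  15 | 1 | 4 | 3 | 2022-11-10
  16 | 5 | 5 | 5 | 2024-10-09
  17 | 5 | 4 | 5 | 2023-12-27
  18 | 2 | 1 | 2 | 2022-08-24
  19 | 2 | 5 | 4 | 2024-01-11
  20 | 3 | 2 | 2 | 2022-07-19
SELECT name, category FROM products WHERE category LIKE 'Au%'

Execution result:
name | category
Microphone | Audio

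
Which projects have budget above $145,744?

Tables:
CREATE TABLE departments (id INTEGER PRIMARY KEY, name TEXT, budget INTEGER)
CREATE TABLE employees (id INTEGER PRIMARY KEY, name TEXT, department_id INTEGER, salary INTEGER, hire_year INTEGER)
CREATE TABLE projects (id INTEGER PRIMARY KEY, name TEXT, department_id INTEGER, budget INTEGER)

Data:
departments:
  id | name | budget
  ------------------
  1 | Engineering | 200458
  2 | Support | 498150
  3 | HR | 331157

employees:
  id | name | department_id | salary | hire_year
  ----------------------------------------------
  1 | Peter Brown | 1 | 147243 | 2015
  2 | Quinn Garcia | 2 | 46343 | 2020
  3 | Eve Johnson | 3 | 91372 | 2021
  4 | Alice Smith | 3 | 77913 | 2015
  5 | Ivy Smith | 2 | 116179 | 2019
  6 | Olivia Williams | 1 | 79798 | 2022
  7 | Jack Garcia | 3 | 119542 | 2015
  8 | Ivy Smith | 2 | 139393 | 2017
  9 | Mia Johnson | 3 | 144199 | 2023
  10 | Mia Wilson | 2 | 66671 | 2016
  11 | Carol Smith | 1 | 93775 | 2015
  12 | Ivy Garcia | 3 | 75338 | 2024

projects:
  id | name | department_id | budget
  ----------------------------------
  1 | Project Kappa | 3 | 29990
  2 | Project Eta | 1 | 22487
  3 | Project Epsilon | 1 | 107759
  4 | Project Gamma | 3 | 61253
SELECT name, budget FROM projects WHERE budget > 145744

Execution result:
(no rows)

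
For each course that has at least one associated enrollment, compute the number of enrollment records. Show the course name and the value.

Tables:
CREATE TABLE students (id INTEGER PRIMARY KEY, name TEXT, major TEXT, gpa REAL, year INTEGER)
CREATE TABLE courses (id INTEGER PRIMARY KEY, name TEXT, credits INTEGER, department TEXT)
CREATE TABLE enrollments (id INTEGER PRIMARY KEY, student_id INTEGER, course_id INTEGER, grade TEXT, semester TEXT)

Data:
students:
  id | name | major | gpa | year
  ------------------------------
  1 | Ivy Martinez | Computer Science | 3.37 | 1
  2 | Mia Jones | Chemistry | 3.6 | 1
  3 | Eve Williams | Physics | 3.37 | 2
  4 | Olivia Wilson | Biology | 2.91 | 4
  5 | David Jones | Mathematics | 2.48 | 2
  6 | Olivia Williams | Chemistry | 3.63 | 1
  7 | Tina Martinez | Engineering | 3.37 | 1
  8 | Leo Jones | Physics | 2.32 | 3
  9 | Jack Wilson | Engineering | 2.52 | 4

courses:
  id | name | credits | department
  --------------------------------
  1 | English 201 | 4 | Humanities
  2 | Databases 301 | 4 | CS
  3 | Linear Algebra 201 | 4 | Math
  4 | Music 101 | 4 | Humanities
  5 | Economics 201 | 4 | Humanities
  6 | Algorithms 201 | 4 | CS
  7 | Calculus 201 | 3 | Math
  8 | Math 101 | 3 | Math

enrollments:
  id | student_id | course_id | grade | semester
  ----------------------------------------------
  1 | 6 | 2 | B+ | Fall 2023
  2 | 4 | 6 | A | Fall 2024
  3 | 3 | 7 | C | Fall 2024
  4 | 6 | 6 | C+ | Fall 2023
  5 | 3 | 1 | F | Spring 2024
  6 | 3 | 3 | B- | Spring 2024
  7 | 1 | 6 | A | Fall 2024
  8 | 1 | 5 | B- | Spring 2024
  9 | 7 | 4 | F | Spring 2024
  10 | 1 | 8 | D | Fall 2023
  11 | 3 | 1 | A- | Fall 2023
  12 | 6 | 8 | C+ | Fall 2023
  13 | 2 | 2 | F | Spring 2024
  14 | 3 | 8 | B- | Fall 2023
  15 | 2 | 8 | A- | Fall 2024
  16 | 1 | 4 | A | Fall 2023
SELECT p.name, COUNT(*) AS n FROM enrollments c JOIN courses p ON c.course_id = p.id GROUP BY p.id, p.name

Execution result:
name | n
English 201 | 2
Databases 301 | 2
Linear Algebra 201 | 1
Music 101 | 2
Economics 201 | 1
Algorithms 201 | 3
Calculus 201 | 1
Math 101 | 4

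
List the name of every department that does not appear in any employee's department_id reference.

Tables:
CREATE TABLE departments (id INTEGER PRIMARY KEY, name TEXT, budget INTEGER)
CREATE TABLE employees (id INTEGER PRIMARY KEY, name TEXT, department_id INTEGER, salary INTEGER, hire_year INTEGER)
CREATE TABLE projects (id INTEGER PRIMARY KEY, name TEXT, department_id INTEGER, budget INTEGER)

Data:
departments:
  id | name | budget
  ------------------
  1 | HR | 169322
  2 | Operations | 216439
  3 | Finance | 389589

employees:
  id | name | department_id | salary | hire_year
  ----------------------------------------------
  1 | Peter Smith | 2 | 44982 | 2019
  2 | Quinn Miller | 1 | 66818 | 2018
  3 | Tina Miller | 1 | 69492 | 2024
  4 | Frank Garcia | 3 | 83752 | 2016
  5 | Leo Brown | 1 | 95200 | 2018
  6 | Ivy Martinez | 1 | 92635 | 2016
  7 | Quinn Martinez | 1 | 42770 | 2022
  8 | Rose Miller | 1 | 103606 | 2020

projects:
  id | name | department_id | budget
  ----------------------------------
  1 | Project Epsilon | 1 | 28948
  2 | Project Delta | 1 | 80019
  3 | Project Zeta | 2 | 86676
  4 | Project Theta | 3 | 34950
SELECT p.name FROM departments p LEFT JOIN employees c ON c.department_id = p.id WHERE c.id IS NULL

Execution result:
(no rows)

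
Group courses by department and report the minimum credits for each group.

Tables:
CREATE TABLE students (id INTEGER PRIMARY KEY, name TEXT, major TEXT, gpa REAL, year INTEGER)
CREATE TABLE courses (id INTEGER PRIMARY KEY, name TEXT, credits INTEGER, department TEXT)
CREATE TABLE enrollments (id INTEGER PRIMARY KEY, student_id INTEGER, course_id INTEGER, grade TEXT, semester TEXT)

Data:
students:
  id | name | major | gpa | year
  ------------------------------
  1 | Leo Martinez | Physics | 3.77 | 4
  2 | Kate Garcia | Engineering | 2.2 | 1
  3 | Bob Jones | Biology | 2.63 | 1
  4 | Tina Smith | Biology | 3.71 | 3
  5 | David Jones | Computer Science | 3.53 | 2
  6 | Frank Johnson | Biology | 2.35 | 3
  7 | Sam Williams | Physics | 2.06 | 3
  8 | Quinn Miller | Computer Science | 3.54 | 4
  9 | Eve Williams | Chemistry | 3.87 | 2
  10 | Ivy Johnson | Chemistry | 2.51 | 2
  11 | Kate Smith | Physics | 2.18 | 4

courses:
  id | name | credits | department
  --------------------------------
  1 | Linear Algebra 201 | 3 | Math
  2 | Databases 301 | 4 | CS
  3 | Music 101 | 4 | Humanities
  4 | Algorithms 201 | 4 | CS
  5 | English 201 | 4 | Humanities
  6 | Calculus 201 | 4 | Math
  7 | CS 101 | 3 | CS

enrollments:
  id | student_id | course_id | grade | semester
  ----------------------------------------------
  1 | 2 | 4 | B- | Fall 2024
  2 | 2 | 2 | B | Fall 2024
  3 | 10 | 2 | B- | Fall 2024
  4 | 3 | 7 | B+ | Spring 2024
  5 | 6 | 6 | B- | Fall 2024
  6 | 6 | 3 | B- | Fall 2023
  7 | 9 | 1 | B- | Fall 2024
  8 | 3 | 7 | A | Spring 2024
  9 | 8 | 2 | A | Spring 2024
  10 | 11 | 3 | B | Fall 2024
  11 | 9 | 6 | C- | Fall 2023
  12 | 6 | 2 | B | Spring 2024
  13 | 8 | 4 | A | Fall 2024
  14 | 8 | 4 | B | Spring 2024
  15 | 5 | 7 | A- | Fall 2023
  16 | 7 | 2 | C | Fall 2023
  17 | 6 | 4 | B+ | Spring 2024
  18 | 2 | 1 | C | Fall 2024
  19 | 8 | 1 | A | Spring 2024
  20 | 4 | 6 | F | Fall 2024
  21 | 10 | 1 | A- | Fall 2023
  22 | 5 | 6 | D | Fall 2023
SELECT department, MIN(credits) AS min_credits FROM courses GROUP BY department

Execution result:
department | min_credits
CS | 3
Humanities | 4
Math | 3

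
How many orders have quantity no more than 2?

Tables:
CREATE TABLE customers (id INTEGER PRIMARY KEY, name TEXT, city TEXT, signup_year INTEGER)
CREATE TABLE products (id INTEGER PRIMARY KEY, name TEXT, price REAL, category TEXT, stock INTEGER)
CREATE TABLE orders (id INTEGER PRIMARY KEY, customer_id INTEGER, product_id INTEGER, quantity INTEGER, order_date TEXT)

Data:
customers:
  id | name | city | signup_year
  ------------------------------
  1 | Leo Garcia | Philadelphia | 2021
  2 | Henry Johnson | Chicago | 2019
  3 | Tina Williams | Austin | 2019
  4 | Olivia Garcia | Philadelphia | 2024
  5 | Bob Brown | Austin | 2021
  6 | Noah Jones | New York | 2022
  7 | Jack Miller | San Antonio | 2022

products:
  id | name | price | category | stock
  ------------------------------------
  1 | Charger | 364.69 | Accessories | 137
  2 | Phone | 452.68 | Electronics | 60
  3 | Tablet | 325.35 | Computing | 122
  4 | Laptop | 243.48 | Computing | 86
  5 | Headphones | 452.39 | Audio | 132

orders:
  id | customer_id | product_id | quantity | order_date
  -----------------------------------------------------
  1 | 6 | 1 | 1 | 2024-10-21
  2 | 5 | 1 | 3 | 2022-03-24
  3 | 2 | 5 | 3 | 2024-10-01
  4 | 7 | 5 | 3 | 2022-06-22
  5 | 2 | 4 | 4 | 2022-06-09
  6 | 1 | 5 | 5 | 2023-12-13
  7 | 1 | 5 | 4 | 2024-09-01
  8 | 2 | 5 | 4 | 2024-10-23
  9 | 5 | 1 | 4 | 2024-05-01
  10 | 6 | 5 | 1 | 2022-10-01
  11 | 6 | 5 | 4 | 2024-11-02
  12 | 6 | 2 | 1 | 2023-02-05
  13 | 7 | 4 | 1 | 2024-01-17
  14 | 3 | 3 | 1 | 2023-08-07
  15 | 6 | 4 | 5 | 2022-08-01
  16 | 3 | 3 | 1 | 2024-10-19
SELECT COUNT(*) FROM orders WHERE quantity <= 2

Execution result:
6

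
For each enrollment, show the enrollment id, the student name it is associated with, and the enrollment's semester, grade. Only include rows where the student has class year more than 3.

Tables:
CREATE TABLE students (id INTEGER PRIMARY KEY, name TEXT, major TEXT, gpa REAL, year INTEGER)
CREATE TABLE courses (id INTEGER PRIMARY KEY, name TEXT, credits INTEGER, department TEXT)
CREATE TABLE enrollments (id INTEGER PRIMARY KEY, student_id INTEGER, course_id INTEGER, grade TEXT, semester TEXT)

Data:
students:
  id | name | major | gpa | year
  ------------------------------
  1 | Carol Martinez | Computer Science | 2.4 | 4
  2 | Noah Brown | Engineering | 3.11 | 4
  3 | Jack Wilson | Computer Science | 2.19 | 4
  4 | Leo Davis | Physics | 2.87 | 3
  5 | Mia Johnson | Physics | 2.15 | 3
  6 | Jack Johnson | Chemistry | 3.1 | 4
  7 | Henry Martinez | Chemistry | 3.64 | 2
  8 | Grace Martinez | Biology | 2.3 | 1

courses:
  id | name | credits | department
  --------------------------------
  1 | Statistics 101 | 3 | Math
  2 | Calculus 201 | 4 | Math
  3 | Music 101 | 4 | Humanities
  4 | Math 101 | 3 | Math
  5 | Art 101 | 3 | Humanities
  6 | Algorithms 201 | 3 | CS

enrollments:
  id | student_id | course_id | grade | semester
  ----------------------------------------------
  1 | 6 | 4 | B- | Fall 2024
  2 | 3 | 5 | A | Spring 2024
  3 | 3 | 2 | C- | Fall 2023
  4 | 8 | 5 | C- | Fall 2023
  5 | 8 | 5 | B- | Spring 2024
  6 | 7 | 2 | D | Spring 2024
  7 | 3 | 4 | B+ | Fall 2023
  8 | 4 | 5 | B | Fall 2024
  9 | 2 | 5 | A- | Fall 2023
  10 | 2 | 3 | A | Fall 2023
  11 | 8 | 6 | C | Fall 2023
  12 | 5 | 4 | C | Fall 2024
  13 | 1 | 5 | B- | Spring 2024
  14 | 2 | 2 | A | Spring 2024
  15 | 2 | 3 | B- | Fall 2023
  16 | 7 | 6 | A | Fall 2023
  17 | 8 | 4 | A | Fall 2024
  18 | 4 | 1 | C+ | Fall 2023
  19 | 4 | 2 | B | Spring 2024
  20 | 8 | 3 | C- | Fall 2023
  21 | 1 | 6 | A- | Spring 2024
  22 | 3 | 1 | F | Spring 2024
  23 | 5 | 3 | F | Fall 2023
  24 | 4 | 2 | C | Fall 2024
SELECT c.id, p.name AS student, c.semester, c.grade FROM enrollments c JOIN students p ON c.student_id = p.id WHERE p.year > 3

Execution result:
id | student | semester | grade
1 | Jack Johnson | Fall 2024 | B-
2 | Jack Wilson | Spring 2024 | A
3 | Jack Wilson | Fall 2023 | C-
7 | Jack Wilson | Fall 2023 | B+
9 | Noah Brown | Fall 2023 | A-
10 | Noah Brown | Fall 2023 | A
13 | Carol Martinez | Spring 2024 | B-
14 | Noah Brown | Spring 2024 | A
15 | Noah Brown | Fall 2023 | B-
21 | Carol Martinez | Spring 2024 | A-
22 | Jack Wilson | Spring 2024 | F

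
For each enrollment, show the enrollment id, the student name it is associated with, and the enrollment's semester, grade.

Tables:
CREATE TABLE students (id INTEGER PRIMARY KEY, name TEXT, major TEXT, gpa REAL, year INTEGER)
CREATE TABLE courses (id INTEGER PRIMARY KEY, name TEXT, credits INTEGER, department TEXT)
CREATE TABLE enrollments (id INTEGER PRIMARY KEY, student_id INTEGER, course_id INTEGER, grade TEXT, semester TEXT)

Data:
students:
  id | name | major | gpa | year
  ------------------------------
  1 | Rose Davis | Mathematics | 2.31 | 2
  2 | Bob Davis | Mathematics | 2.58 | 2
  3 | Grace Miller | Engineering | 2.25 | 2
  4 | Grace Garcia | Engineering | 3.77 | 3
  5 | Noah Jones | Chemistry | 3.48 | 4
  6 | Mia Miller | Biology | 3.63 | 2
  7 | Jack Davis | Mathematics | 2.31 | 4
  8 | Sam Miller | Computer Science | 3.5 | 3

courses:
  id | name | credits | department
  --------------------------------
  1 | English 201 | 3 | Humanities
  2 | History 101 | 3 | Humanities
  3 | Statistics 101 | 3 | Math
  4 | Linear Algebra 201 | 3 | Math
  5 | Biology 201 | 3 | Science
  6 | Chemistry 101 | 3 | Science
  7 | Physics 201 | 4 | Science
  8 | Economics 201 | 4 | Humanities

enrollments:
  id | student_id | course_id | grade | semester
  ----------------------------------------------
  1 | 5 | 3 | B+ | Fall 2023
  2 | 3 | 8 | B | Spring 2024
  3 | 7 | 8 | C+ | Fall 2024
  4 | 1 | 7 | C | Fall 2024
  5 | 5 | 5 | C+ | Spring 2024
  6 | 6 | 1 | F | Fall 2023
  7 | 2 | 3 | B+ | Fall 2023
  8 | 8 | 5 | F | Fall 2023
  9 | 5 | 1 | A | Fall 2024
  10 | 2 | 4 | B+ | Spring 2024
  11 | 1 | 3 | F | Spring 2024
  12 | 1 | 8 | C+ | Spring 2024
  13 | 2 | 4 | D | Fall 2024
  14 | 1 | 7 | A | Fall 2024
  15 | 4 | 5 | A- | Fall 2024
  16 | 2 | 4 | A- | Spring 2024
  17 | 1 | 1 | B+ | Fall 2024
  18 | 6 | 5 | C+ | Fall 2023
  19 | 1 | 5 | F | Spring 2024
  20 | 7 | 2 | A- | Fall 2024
SELECT c.id, p.name AS student, c.semester, c.grade FROM enrollments c JOIN students p ON c.student_id = p.id

Execution result:
id | student | semester | grade
1 | Noah Jones | Fall 2023 | B+
2 | Grace Miller | Spring 2024 | B
3 | Jack Davis | Fall 2024 | C+
4 | Rose Davis | Fall 2024 | C
5 | Noah Jones | Spring 2024 | C+
6 | Mia Miller | Fall 2023 | F
7 | Bob Davis | Fall 2023 | B+
8 | Sam Miller | Fall 2023 | F
9 | Noah Jones | Fall 2024 | A
10 | Bob Davis | Spring 2024 | B+
11 | Rose Davis | Spring 2024 | F
12 | Rose Davis | Spring 2024 | C+
13 | Bob Davis | Fall 2024 | D
14 | Rose Davis | Fall 2024 | A
15 | Grace Garcia | Fall 2024 | A-
16 | Bob Davis | Spring 2024 | A-
17 | Rose Davis | Fall 2024 | B+
18 | Mia Miller | Fall 2023 | C+
19 | Rose Davis | Spring 2024 | F
20 | Jack Davis | Fall 2024 | A-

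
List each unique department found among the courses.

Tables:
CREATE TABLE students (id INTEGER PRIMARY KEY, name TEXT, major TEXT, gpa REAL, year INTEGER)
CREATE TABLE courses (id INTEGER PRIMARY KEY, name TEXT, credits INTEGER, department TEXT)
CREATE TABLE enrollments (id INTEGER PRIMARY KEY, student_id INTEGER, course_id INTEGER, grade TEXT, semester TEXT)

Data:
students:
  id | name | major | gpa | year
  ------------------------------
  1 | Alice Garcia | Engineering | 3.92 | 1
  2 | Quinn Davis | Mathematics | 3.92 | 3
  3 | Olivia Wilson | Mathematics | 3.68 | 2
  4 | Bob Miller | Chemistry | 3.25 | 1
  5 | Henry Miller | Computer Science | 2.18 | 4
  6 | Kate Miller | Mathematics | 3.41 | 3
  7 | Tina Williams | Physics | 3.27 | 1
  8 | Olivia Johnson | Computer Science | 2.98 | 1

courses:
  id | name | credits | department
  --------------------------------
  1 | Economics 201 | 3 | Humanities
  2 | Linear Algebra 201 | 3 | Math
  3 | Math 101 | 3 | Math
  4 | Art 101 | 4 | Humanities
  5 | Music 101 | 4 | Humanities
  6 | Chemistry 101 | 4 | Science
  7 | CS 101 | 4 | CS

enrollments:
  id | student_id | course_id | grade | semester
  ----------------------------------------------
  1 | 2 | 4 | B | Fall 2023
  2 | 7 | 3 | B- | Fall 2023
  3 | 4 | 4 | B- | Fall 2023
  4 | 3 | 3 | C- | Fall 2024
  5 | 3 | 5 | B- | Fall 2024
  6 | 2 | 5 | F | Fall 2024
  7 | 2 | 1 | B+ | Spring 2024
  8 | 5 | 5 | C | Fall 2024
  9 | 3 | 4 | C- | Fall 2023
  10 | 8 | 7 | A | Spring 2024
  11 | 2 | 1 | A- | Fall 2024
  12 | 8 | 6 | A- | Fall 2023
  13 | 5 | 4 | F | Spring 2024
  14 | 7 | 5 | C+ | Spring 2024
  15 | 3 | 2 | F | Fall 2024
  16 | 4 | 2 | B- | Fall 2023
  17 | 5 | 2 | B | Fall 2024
SELECT DISTINCT department FROM courses

Execution result:
department
Humanities
Math
Science
CS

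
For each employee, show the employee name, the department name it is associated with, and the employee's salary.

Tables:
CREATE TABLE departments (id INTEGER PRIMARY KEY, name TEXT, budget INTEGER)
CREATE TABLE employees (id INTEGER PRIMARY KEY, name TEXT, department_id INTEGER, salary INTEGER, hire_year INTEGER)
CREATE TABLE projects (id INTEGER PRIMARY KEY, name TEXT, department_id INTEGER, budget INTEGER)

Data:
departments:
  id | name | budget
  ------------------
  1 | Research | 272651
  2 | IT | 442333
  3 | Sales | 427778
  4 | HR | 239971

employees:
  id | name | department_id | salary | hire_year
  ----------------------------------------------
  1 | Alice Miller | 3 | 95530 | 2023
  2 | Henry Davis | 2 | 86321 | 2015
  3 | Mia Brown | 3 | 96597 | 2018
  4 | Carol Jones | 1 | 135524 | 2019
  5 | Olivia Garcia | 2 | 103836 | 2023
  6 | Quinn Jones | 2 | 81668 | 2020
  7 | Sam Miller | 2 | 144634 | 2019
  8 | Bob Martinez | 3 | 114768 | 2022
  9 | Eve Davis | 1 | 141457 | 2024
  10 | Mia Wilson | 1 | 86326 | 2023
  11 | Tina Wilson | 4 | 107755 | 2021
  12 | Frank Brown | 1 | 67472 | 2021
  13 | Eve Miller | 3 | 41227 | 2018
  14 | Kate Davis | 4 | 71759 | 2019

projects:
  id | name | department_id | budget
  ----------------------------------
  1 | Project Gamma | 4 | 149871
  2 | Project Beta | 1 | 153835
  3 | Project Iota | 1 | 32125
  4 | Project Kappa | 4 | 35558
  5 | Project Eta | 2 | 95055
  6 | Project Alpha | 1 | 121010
SELECT c.name, p.name AS department, c.salary FROM employees c JOIN departments p ON c.department_id = p.id

Execution result:
name | department | salary
Alice Miller | Sales | 95530
Henry Davis | IT | 86321
Mia Brown | Sales | 96597
Carol Jones | Research | 135524
Olivia Garcia | IT | 103836
Quinn Jones | IT | 81668
Sam Miller | IT | 144634
Bob Martinez | Sales | 114768
Eve Davis | Research | 141457
Mia Wilson | Research | 86326
Tina Wilson | HR | 107755
Frank Brown | Research | 67472
Eve Miller | Sales | 41227
Kate Davis | HR | 71759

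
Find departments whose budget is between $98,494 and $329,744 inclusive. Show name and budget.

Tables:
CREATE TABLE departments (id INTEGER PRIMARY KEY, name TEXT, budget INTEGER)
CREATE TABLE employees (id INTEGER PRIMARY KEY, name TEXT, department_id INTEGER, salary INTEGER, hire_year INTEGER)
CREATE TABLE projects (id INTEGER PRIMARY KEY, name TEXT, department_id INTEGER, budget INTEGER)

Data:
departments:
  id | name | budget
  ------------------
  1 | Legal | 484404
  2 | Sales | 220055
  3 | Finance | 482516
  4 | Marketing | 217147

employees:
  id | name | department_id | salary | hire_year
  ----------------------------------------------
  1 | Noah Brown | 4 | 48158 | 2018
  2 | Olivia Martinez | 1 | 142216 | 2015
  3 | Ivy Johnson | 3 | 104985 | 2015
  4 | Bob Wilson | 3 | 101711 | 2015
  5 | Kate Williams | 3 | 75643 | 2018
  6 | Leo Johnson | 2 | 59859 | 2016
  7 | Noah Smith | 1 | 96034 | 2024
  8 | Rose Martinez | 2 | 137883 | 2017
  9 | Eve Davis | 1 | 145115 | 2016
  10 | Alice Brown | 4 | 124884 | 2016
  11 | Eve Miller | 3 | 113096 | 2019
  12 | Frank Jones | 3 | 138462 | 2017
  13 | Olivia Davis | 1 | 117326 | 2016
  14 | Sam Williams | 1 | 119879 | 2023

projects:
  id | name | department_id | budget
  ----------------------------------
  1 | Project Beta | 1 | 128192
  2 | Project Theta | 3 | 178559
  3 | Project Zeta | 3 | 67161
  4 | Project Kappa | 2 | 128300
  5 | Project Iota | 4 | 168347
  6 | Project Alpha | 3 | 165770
SELECT name, budget FROM departments WHERE budget BETWEEN 98494 AND 329744

Execution result:
name | budget
Sales | 220055
Marketing | 217147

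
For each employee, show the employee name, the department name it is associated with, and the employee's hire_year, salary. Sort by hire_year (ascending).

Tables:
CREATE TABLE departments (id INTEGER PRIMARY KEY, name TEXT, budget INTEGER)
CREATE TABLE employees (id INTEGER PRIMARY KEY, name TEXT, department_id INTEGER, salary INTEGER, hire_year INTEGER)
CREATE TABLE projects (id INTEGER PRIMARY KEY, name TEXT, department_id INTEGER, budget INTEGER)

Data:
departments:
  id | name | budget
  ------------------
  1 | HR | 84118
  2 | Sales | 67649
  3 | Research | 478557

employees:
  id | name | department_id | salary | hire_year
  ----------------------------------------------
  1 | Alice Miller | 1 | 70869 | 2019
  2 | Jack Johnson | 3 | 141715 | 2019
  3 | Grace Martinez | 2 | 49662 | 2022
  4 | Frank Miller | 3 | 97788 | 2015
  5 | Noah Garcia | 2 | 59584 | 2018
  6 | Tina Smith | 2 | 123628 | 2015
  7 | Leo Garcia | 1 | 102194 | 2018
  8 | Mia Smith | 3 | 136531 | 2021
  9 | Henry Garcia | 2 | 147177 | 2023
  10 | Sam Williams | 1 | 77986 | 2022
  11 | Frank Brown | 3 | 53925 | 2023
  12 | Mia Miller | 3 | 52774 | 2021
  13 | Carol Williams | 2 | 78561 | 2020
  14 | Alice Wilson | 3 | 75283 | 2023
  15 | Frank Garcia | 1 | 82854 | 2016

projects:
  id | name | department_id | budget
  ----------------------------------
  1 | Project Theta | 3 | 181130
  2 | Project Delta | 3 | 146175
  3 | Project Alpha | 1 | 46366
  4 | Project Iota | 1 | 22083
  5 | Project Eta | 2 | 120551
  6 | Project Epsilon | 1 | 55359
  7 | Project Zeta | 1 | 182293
SELECT c.name, p.name AS department, c.hire_year, c.salary FROM employees c JOIN departments p ON c.department_id = p.id ORDER BY c.hire_year ASC

Execution result:
name | department | hire_year | salary
Frank Miller | Research | 2015 | 97788
Tina Smith | Sales | 2015 | 123628
Frank Garcia | HR | 2016 | 82854
Noah Garcia | Sales | 2018 | 59584
Leo Garcia | HR | 2018 | 102194
Alice Miller | HR | 2019 | 70869
Jack Johnson | Research | 2019 | 141715
Carol Williams | Sales | 2020 | 78561
Mia Smith | Research | 2021 | 136531
Mia Miller | Research | 2021 | 52774
Grace Martinez | Sales | 2022 | 49662
Sam Williams | HR | 2022 | 77986
Henry Garcia | Sales | 2023 | 147177
Frank Brown | Research | 2023 | 53925
Alice Wilson | Research | 2023 | 75283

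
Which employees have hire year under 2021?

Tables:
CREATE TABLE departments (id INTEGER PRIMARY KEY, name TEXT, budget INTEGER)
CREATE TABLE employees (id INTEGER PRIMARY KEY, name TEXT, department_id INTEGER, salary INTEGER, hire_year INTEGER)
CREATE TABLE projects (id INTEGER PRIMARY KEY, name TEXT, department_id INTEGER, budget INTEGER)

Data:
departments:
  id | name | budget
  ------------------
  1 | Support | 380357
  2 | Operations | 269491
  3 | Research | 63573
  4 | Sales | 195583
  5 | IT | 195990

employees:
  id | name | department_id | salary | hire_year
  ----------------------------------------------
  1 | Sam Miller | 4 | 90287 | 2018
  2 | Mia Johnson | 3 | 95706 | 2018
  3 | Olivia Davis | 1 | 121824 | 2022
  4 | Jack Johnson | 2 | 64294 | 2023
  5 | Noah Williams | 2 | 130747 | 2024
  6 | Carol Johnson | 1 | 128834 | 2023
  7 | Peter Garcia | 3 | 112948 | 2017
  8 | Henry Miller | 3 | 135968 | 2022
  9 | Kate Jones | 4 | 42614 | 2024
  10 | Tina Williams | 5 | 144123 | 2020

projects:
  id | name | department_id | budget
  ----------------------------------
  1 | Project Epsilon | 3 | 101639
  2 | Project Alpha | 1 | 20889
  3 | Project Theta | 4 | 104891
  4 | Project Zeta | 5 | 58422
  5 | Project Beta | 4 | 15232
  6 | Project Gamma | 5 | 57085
SELECT name, hire_year FROM employees WHERE hire_year < 2021

Execution result:
name | hire_year
Sam Miller | 2018
Mia Johnson | 2018
Peter Garcia | 2017
Tina Williams | 2020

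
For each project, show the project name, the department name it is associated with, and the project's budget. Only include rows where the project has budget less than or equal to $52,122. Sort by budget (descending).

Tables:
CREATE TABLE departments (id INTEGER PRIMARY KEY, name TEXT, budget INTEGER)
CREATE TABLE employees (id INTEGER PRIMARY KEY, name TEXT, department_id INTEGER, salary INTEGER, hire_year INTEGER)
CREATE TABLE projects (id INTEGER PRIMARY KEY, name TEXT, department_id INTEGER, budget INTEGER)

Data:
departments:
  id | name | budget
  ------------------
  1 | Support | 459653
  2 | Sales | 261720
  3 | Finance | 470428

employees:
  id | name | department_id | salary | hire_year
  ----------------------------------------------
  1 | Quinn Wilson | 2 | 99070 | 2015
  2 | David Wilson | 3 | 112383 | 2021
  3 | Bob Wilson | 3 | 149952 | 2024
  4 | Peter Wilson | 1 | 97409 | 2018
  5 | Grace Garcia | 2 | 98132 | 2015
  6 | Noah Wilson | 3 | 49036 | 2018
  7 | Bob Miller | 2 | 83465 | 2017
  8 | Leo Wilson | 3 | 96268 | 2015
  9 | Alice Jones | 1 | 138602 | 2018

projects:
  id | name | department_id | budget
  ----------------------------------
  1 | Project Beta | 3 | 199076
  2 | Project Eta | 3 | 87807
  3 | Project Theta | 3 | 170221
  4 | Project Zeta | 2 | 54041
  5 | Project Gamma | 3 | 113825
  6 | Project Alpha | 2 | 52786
SELECT c.name, p.name AS department, c.budget FROM projects c JOIN departments p ON c.department_id = p.id WHERE c.budget <= 52122 ORDER BY c.budget DESC

Execution result:
(no rows)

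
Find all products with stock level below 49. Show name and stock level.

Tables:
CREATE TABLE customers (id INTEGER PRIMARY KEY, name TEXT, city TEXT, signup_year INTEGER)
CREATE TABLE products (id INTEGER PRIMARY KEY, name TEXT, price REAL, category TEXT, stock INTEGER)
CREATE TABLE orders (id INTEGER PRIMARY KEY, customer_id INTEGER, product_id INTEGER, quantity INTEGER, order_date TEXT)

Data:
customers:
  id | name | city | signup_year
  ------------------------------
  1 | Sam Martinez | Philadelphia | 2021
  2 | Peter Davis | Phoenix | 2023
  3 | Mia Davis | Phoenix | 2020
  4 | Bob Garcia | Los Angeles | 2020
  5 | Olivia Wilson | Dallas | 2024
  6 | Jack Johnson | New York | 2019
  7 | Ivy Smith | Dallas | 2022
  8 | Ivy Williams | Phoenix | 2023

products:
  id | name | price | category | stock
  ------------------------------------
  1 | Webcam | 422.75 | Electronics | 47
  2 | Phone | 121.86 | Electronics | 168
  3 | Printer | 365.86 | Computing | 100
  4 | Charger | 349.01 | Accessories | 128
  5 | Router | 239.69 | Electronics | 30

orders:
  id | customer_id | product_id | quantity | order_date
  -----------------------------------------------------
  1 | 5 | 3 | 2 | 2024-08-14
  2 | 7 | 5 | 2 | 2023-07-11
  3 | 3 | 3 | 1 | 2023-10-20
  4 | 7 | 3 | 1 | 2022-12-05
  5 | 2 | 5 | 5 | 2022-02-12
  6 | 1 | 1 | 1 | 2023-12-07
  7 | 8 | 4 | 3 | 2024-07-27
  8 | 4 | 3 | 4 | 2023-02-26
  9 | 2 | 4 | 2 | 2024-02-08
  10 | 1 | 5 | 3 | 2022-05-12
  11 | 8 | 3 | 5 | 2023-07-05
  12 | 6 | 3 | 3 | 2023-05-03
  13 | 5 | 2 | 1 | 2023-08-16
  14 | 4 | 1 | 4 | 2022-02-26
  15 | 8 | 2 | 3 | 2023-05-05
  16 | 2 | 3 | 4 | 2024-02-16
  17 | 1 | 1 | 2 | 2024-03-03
SELECT name, stock FROM products WHERE stock < 49

Execution result:
name | stock
Webcam | 47
Router | 30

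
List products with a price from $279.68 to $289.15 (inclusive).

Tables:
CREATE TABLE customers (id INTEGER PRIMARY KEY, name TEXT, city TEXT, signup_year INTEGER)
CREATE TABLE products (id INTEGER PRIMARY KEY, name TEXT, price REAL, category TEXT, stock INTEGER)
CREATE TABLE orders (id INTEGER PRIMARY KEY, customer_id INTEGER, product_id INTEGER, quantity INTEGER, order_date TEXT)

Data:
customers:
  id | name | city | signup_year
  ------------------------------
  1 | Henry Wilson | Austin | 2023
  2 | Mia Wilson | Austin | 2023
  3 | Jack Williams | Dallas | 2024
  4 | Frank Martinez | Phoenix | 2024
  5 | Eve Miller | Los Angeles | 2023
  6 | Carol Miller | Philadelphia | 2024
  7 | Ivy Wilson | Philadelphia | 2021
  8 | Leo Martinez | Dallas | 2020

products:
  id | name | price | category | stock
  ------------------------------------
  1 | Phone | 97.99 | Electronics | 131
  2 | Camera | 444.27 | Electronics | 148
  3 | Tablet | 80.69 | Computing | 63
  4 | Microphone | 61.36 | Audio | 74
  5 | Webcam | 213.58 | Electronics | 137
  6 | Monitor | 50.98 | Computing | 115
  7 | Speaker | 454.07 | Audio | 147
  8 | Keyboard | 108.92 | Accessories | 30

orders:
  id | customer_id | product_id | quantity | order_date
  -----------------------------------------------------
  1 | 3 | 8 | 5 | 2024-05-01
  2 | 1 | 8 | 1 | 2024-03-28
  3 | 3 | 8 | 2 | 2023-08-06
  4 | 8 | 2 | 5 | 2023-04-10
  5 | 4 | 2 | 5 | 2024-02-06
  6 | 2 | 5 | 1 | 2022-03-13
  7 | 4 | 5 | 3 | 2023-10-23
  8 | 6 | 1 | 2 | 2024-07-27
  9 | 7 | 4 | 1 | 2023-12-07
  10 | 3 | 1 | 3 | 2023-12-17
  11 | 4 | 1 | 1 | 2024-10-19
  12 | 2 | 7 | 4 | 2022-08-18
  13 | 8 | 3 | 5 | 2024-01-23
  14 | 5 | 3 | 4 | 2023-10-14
SELECT name, price FROM products WHERE price BETWEEN 279.68 AND 289.15

Execution result:
(no rows)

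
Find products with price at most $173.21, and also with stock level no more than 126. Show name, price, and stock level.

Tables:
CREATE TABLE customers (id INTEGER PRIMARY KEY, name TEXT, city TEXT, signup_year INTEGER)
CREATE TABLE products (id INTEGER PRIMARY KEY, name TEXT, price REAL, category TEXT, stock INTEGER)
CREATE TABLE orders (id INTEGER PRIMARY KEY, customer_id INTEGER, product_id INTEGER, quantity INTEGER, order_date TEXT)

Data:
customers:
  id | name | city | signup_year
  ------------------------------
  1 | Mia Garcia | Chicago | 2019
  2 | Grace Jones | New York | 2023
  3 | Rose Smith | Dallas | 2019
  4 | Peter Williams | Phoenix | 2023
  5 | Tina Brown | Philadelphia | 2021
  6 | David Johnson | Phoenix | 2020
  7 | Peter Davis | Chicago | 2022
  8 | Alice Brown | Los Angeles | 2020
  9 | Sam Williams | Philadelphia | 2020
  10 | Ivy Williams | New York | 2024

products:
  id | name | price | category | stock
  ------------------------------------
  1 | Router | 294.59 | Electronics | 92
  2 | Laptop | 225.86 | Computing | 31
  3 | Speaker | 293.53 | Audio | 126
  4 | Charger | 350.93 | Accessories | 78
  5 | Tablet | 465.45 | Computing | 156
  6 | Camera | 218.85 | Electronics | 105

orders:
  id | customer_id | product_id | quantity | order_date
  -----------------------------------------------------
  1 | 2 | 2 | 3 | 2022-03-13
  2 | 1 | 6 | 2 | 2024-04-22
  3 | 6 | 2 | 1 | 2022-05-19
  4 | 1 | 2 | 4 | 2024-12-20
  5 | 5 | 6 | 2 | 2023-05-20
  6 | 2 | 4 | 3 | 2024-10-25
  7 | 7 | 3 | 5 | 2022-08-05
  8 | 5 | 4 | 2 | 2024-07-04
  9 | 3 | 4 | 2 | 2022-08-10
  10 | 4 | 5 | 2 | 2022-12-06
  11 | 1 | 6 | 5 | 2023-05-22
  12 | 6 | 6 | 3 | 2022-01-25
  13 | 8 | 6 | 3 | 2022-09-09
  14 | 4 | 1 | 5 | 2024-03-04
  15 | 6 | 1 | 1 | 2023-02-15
SELECT name, price, stock FROM products WHERE price <= 173.21 AND stock <= 126

Execution result:
(no rows)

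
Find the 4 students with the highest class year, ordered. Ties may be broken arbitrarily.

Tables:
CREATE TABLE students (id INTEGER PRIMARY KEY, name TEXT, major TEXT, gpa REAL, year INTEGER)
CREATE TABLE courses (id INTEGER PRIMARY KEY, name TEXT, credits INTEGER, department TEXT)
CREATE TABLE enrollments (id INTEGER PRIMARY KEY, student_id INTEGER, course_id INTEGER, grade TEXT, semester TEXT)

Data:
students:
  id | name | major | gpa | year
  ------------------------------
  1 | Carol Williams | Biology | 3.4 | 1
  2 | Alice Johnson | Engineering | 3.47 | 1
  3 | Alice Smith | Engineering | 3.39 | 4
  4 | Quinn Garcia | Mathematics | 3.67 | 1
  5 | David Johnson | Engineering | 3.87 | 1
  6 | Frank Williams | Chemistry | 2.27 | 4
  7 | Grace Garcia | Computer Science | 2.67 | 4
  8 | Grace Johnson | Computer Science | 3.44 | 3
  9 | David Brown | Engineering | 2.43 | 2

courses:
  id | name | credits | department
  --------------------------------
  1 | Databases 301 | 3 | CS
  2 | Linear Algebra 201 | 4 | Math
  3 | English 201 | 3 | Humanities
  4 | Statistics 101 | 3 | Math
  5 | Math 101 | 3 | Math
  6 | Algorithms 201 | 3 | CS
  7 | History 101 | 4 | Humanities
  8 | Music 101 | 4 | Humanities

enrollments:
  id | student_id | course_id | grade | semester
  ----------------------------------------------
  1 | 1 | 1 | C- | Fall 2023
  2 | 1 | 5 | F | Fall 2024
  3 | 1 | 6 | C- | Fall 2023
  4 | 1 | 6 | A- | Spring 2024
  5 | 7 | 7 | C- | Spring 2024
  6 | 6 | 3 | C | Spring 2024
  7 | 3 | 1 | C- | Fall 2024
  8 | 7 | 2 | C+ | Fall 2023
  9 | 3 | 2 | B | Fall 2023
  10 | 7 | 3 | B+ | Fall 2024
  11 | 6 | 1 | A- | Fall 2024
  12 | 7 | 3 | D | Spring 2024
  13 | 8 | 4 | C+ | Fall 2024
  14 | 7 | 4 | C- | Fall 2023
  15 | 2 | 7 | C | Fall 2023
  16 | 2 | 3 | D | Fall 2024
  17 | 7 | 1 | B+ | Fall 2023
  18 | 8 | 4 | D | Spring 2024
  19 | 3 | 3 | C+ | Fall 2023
SELECT name, year FROM students ORDER BY year DESC LIMIT 4

Execution result:
name | year
Alice Smith | 4
Frank Williams | 4
Grace Garcia | 4
Grace Johnson | 3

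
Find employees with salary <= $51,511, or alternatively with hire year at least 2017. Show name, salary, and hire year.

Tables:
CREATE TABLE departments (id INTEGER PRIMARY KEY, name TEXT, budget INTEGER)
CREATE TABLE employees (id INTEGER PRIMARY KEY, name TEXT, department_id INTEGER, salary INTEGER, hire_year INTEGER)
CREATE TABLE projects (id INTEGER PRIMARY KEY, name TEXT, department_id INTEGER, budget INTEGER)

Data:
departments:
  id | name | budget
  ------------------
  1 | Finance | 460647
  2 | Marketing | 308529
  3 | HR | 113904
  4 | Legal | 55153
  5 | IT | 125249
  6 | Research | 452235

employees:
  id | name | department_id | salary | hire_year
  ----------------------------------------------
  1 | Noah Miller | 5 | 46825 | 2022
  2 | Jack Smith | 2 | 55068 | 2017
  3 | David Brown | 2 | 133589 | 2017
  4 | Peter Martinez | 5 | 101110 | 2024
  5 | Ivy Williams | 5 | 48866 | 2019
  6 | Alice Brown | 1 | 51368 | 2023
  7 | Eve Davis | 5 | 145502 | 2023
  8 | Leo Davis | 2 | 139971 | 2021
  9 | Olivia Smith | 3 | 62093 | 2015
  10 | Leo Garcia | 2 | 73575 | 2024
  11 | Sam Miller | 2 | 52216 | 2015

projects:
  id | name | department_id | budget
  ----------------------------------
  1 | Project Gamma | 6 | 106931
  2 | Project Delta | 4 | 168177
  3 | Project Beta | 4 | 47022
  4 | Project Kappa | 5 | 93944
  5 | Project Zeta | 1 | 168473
SELECT name, salary, hire_year FROM employees WHERE salary <= 51511 OR hire_year >= 2017

Execution result:
name | salary | hire_year
Noah Miller | 46825 | 2022
Jack Smith | 55068 | 2017
David Brown | 133589 | 2017
Peter Martinez | 101110 | 2024
Ivy Williams | 48866 | 2019
Alice Brown | 51368 | 2023
Eve Davis | 145502 | 2023
Leo Davis | 139971 | 2021
Leo Garcia | 73575 | 2024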